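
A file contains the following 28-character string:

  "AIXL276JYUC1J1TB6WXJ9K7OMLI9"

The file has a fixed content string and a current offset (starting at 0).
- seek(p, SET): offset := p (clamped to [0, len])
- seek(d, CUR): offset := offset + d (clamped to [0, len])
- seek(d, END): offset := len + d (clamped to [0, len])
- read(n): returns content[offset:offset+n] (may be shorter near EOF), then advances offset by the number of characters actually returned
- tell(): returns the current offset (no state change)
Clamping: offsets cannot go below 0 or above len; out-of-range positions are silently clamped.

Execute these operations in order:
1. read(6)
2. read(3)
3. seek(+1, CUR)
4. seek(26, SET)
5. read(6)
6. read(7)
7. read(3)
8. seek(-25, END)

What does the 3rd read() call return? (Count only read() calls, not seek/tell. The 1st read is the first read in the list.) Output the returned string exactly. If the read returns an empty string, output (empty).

After 1 (read(6)): returned 'AIXL27', offset=6
After 2 (read(3)): returned '6JY', offset=9
After 3 (seek(+1, CUR)): offset=10
After 4 (seek(26, SET)): offset=26
After 5 (read(6)): returned 'I9', offset=28
After 6 (read(7)): returned '', offset=28
After 7 (read(3)): returned '', offset=28
After 8 (seek(-25, END)): offset=3

Answer: I9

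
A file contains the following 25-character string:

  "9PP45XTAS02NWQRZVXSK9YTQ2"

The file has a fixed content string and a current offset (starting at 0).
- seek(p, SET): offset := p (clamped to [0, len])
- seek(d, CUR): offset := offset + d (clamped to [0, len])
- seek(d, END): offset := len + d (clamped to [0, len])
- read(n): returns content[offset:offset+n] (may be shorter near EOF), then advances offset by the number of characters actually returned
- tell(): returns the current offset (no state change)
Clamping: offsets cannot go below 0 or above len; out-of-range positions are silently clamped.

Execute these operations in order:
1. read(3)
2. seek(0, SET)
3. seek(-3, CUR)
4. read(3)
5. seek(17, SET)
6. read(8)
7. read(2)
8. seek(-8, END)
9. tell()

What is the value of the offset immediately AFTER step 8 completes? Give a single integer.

After 1 (read(3)): returned '9PP', offset=3
After 2 (seek(0, SET)): offset=0
After 3 (seek(-3, CUR)): offset=0
After 4 (read(3)): returned '9PP', offset=3
After 5 (seek(17, SET)): offset=17
After 6 (read(8)): returned 'XSK9YTQ2', offset=25
After 7 (read(2)): returned '', offset=25
After 8 (seek(-8, END)): offset=17

Answer: 17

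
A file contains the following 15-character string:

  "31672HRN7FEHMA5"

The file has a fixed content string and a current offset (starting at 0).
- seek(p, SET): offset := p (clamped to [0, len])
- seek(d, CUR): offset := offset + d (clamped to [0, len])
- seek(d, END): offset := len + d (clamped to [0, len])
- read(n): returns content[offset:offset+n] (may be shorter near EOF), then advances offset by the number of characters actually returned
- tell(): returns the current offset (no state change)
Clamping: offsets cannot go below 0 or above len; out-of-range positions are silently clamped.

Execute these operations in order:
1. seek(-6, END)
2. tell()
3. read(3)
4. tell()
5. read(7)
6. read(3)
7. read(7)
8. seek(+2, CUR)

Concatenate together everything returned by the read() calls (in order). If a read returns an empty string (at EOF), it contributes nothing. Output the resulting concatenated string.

After 1 (seek(-6, END)): offset=9
After 2 (tell()): offset=9
After 3 (read(3)): returned 'FEH', offset=12
After 4 (tell()): offset=12
After 5 (read(7)): returned 'MA5', offset=15
After 6 (read(3)): returned '', offset=15
After 7 (read(7)): returned '', offset=15
After 8 (seek(+2, CUR)): offset=15

Answer: FEHMA5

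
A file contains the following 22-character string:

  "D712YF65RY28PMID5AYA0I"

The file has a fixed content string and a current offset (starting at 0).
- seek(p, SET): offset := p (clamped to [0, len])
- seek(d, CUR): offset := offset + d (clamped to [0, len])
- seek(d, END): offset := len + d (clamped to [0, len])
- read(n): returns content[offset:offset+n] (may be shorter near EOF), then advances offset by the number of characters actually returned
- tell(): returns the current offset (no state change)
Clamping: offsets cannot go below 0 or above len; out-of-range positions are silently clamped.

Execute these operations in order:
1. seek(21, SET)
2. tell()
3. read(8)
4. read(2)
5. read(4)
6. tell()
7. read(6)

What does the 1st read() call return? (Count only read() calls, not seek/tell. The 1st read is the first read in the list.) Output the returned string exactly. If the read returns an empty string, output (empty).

After 1 (seek(21, SET)): offset=21
After 2 (tell()): offset=21
After 3 (read(8)): returned 'I', offset=22
After 4 (read(2)): returned '', offset=22
After 5 (read(4)): returned '', offset=22
After 6 (tell()): offset=22
After 7 (read(6)): returned '', offset=22

Answer: I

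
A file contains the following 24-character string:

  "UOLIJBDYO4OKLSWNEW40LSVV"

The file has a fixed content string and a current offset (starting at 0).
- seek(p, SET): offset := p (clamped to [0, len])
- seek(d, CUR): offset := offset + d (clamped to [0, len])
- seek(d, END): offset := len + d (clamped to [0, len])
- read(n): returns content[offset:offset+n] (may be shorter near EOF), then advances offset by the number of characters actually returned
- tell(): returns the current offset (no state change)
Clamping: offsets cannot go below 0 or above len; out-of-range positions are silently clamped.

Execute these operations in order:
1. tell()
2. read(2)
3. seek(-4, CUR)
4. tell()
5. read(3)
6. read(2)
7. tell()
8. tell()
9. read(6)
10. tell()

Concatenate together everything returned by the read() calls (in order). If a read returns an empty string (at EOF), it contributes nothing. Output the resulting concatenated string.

Answer: UOUOLIJBDYO4O

Derivation:
After 1 (tell()): offset=0
After 2 (read(2)): returned 'UO', offset=2
After 3 (seek(-4, CUR)): offset=0
After 4 (tell()): offset=0
After 5 (read(3)): returned 'UOL', offset=3
After 6 (read(2)): returned 'IJ', offset=5
After 7 (tell()): offset=5
After 8 (tell()): offset=5
After 9 (read(6)): returned 'BDYO4O', offset=11
After 10 (tell()): offset=11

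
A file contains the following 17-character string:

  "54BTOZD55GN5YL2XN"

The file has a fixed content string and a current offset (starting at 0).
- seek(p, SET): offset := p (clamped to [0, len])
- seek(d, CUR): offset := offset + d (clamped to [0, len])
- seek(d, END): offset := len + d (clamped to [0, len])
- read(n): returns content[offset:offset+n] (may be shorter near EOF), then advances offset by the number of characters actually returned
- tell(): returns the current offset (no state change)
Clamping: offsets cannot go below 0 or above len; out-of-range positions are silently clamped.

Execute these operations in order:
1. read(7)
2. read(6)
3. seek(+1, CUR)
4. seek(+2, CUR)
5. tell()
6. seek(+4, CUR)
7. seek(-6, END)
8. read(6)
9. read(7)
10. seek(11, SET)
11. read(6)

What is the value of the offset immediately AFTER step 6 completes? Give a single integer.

After 1 (read(7)): returned '54BTOZD', offset=7
After 2 (read(6)): returned '55GN5Y', offset=13
After 3 (seek(+1, CUR)): offset=14
After 4 (seek(+2, CUR)): offset=16
After 5 (tell()): offset=16
After 6 (seek(+4, CUR)): offset=17

Answer: 17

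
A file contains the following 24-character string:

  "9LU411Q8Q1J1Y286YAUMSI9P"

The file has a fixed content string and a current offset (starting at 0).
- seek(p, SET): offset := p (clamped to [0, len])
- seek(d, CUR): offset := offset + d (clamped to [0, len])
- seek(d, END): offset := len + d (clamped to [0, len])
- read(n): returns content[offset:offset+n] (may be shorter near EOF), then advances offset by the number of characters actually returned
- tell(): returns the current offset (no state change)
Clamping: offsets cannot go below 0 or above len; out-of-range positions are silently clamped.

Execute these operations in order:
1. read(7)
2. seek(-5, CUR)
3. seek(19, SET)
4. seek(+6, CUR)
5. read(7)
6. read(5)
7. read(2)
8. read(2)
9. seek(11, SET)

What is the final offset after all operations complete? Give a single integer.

Answer: 11

Derivation:
After 1 (read(7)): returned '9LU411Q', offset=7
After 2 (seek(-5, CUR)): offset=2
After 3 (seek(19, SET)): offset=19
After 4 (seek(+6, CUR)): offset=24
After 5 (read(7)): returned '', offset=24
After 6 (read(5)): returned '', offset=24
After 7 (read(2)): returned '', offset=24
After 8 (read(2)): returned '', offset=24
After 9 (seek(11, SET)): offset=11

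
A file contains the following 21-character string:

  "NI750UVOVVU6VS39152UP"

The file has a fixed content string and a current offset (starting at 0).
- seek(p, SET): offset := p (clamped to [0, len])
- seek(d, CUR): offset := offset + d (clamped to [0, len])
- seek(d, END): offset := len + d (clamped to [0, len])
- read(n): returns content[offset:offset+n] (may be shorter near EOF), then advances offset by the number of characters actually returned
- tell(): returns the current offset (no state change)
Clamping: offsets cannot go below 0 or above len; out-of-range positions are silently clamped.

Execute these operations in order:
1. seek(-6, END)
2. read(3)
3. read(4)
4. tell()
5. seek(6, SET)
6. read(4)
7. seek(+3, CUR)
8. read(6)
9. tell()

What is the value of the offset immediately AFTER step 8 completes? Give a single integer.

Answer: 19

Derivation:
After 1 (seek(-6, END)): offset=15
After 2 (read(3)): returned '915', offset=18
After 3 (read(4)): returned '2UP', offset=21
After 4 (tell()): offset=21
After 5 (seek(6, SET)): offset=6
After 6 (read(4)): returned 'VOVV', offset=10
After 7 (seek(+3, CUR)): offset=13
After 8 (read(6)): returned 'S39152', offset=19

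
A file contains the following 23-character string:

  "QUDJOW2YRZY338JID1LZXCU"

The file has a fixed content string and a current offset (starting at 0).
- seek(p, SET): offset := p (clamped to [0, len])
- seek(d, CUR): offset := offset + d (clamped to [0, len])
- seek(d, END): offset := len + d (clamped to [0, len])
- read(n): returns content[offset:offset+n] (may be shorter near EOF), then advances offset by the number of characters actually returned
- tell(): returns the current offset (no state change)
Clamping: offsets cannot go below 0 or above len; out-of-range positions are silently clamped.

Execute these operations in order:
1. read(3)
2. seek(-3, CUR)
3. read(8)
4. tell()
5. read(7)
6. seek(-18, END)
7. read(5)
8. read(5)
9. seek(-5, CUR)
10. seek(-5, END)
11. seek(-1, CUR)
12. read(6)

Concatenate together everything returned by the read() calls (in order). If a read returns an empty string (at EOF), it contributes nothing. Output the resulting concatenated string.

After 1 (read(3)): returned 'QUD', offset=3
After 2 (seek(-3, CUR)): offset=0
After 3 (read(8)): returned 'QUDJOW2Y', offset=8
After 4 (tell()): offset=8
After 5 (read(7)): returned 'RZY338J', offset=15
After 6 (seek(-18, END)): offset=5
After 7 (read(5)): returned 'W2YRZ', offset=10
After 8 (read(5)): returned 'Y338J', offset=15
After 9 (seek(-5, CUR)): offset=10
After 10 (seek(-5, END)): offset=18
After 11 (seek(-1, CUR)): offset=17
After 12 (read(6)): returned '1LZXCU', offset=23

Answer: QUDQUDJOW2YRZY338JW2YRZY338J1LZXCU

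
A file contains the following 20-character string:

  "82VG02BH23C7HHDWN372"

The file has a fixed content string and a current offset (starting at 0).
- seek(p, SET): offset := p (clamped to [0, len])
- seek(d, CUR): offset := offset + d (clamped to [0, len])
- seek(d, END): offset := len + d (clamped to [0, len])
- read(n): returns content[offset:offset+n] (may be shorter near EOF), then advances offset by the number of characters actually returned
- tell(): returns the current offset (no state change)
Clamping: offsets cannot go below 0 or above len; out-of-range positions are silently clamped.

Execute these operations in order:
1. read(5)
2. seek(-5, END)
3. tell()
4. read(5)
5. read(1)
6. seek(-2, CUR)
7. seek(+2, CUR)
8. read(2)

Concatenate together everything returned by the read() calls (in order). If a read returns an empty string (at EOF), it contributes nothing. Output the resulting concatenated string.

After 1 (read(5)): returned '82VG0', offset=5
After 2 (seek(-5, END)): offset=15
After 3 (tell()): offset=15
After 4 (read(5)): returned 'WN372', offset=20
After 5 (read(1)): returned '', offset=20
After 6 (seek(-2, CUR)): offset=18
After 7 (seek(+2, CUR)): offset=20
After 8 (read(2)): returned '', offset=20

Answer: 82VG0WN372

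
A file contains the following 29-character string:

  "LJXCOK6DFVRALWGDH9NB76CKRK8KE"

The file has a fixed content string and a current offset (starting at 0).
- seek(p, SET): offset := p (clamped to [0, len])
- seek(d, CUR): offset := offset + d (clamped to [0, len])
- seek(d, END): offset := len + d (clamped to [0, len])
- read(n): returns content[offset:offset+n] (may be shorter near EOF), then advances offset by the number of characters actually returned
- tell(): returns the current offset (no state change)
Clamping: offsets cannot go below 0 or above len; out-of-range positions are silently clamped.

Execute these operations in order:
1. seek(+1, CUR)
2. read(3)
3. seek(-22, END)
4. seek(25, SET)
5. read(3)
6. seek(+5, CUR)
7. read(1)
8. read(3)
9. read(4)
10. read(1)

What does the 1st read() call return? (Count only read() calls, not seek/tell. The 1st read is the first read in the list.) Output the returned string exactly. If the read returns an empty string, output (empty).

After 1 (seek(+1, CUR)): offset=1
After 2 (read(3)): returned 'JXC', offset=4
After 3 (seek(-22, END)): offset=7
After 4 (seek(25, SET)): offset=25
After 5 (read(3)): returned 'K8K', offset=28
After 6 (seek(+5, CUR)): offset=29
After 7 (read(1)): returned '', offset=29
After 8 (read(3)): returned '', offset=29
After 9 (read(4)): returned '', offset=29
After 10 (read(1)): returned '', offset=29

Answer: JXC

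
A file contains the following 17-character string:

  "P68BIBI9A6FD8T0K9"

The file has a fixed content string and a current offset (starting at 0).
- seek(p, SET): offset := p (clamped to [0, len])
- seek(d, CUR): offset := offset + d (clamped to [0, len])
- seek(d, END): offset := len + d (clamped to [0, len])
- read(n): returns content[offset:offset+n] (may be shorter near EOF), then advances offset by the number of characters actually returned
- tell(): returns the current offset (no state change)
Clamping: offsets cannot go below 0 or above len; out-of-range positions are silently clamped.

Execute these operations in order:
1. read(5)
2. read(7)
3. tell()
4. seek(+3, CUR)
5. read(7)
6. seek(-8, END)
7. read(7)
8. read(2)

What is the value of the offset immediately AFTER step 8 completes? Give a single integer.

Answer: 17

Derivation:
After 1 (read(5)): returned 'P68BI', offset=5
After 2 (read(7)): returned 'BI9A6FD', offset=12
After 3 (tell()): offset=12
After 4 (seek(+3, CUR)): offset=15
After 5 (read(7)): returned 'K9', offset=17
After 6 (seek(-8, END)): offset=9
After 7 (read(7)): returned '6FD8T0K', offset=16
After 8 (read(2)): returned '9', offset=17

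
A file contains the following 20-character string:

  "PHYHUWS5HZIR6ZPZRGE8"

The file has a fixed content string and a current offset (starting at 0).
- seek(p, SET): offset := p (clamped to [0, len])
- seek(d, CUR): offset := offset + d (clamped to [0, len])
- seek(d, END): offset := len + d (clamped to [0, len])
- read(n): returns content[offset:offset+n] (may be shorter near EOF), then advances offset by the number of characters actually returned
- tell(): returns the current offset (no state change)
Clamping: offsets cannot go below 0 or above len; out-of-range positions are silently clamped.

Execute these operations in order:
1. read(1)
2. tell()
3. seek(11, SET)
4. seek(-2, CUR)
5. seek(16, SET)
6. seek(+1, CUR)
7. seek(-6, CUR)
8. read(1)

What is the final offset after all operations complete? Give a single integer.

Answer: 12

Derivation:
After 1 (read(1)): returned 'P', offset=1
After 2 (tell()): offset=1
After 3 (seek(11, SET)): offset=11
After 4 (seek(-2, CUR)): offset=9
After 5 (seek(16, SET)): offset=16
After 6 (seek(+1, CUR)): offset=17
After 7 (seek(-6, CUR)): offset=11
After 8 (read(1)): returned 'R', offset=12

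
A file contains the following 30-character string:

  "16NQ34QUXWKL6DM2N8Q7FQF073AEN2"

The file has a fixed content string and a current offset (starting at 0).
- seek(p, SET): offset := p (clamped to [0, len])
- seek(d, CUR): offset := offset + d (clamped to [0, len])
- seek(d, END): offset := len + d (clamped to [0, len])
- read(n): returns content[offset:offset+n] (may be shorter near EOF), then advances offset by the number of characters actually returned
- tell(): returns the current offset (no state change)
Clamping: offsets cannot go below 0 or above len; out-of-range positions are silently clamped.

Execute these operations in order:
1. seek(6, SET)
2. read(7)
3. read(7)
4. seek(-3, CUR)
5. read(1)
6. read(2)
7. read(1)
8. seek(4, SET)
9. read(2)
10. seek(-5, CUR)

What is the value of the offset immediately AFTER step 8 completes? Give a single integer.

After 1 (seek(6, SET)): offset=6
After 2 (read(7)): returned 'QUXWKL6', offset=13
After 3 (read(7)): returned 'DM2N8Q7', offset=20
After 4 (seek(-3, CUR)): offset=17
After 5 (read(1)): returned '8', offset=18
After 6 (read(2)): returned 'Q7', offset=20
After 7 (read(1)): returned 'F', offset=21
After 8 (seek(4, SET)): offset=4

Answer: 4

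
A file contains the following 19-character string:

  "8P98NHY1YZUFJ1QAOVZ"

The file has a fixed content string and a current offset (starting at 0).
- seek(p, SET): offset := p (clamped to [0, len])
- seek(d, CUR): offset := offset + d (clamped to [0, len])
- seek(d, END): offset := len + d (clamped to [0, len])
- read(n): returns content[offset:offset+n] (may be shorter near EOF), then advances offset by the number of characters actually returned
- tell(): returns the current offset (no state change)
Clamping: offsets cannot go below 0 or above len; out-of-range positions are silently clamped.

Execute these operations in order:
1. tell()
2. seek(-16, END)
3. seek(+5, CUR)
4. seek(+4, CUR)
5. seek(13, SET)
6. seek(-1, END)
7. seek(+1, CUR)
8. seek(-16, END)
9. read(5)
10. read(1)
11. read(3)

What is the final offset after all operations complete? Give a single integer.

After 1 (tell()): offset=0
After 2 (seek(-16, END)): offset=3
After 3 (seek(+5, CUR)): offset=8
After 4 (seek(+4, CUR)): offset=12
After 5 (seek(13, SET)): offset=13
After 6 (seek(-1, END)): offset=18
After 7 (seek(+1, CUR)): offset=19
After 8 (seek(-16, END)): offset=3
After 9 (read(5)): returned '8NHY1', offset=8
After 10 (read(1)): returned 'Y', offset=9
After 11 (read(3)): returned 'ZUF', offset=12

Answer: 12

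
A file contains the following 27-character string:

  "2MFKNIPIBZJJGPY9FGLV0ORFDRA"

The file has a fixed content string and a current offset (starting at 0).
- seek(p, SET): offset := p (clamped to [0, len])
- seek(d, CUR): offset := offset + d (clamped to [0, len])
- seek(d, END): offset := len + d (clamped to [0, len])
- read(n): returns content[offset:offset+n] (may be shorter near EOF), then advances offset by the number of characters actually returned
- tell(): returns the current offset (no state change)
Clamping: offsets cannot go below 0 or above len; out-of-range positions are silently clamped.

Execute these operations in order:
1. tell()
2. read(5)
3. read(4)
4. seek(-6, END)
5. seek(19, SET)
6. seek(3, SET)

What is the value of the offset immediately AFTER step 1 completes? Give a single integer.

Answer: 0

Derivation:
After 1 (tell()): offset=0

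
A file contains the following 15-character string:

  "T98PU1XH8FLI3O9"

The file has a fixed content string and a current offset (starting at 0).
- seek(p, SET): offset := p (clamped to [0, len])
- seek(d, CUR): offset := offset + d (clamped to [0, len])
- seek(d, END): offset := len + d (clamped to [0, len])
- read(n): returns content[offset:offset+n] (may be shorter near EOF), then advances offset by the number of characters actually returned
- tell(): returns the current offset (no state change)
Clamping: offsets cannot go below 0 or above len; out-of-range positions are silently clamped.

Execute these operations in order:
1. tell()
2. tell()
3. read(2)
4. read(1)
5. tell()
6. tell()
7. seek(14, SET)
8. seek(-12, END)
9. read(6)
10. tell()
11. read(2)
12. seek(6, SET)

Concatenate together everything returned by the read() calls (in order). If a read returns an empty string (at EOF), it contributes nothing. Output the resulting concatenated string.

Answer: T98PU1XH8FL

Derivation:
After 1 (tell()): offset=0
After 2 (tell()): offset=0
After 3 (read(2)): returned 'T9', offset=2
After 4 (read(1)): returned '8', offset=3
After 5 (tell()): offset=3
After 6 (tell()): offset=3
After 7 (seek(14, SET)): offset=14
After 8 (seek(-12, END)): offset=3
After 9 (read(6)): returned 'PU1XH8', offset=9
After 10 (tell()): offset=9
After 11 (read(2)): returned 'FL', offset=11
After 12 (seek(6, SET)): offset=6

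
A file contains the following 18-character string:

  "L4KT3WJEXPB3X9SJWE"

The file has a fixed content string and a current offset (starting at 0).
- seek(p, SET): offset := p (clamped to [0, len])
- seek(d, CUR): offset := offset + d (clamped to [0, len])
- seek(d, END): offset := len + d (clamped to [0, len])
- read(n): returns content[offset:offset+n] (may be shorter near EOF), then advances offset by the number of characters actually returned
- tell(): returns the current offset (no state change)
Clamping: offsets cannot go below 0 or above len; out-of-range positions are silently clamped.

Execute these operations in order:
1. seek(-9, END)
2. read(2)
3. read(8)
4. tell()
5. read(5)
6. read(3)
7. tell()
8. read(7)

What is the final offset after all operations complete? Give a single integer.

After 1 (seek(-9, END)): offset=9
After 2 (read(2)): returned 'PB', offset=11
After 3 (read(8)): returned '3X9SJWE', offset=18
After 4 (tell()): offset=18
After 5 (read(5)): returned '', offset=18
After 6 (read(3)): returned '', offset=18
After 7 (tell()): offset=18
After 8 (read(7)): returned '', offset=18

Answer: 18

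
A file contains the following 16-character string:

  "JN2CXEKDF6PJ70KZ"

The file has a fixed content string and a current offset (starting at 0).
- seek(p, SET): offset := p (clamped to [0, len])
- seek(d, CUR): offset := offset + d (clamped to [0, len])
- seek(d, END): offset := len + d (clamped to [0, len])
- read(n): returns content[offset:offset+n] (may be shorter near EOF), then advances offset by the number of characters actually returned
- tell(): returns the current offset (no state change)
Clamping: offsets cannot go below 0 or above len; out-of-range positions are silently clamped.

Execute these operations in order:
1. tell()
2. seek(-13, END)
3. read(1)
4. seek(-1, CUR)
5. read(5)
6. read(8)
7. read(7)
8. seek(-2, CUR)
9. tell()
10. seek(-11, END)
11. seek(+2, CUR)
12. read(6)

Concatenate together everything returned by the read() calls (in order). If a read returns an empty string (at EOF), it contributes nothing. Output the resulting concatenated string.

After 1 (tell()): offset=0
After 2 (seek(-13, END)): offset=3
After 3 (read(1)): returned 'C', offset=4
After 4 (seek(-1, CUR)): offset=3
After 5 (read(5)): returned 'CXEKD', offset=8
After 6 (read(8)): returned 'F6PJ70KZ', offset=16
After 7 (read(7)): returned '', offset=16
After 8 (seek(-2, CUR)): offset=14
After 9 (tell()): offset=14
After 10 (seek(-11, END)): offset=5
After 11 (seek(+2, CUR)): offset=7
After 12 (read(6)): returned 'DF6PJ7', offset=13

Answer: CCXEKDF6PJ70KZDF6PJ7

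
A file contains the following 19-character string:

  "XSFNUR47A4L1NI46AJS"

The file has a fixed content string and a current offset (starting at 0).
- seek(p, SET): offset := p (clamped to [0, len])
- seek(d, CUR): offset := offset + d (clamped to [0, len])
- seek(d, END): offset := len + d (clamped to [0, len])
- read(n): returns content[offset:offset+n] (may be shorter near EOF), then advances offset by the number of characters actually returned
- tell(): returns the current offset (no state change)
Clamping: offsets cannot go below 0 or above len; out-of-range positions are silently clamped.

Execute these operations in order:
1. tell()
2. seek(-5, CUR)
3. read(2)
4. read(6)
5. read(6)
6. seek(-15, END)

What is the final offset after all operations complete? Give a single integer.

After 1 (tell()): offset=0
After 2 (seek(-5, CUR)): offset=0
After 3 (read(2)): returned 'XS', offset=2
After 4 (read(6)): returned 'FNUR47', offset=8
After 5 (read(6)): returned 'A4L1NI', offset=14
After 6 (seek(-15, END)): offset=4

Answer: 4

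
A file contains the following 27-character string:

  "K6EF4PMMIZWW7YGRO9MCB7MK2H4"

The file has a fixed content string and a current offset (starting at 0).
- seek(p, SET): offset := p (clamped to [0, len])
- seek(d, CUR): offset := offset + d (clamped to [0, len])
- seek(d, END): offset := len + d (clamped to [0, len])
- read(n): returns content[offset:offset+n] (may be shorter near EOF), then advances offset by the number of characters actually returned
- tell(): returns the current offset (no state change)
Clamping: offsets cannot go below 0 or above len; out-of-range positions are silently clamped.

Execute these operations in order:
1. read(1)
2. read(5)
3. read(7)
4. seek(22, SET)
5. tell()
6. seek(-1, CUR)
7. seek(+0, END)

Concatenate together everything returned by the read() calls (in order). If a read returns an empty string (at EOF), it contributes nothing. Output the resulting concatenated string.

After 1 (read(1)): returned 'K', offset=1
After 2 (read(5)): returned '6EF4P', offset=6
After 3 (read(7)): returned 'MMIZWW7', offset=13
After 4 (seek(22, SET)): offset=22
After 5 (tell()): offset=22
After 6 (seek(-1, CUR)): offset=21
After 7 (seek(+0, END)): offset=27

Answer: K6EF4PMMIZWW7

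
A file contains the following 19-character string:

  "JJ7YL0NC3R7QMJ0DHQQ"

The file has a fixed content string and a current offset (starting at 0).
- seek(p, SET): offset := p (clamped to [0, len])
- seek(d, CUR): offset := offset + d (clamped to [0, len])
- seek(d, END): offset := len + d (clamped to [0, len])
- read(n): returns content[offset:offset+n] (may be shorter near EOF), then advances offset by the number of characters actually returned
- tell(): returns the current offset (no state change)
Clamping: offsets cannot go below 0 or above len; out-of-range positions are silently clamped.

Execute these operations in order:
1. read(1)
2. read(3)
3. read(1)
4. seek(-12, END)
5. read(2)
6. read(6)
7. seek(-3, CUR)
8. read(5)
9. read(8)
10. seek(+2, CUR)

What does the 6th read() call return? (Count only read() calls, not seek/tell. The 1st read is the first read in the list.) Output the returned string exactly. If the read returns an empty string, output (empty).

After 1 (read(1)): returned 'J', offset=1
After 2 (read(3)): returned 'J7Y', offset=4
After 3 (read(1)): returned 'L', offset=5
After 4 (seek(-12, END)): offset=7
After 5 (read(2)): returned 'C3', offset=9
After 6 (read(6)): returned 'R7QMJ0', offset=15
After 7 (seek(-3, CUR)): offset=12
After 8 (read(5)): returned 'MJ0DH', offset=17
After 9 (read(8)): returned 'QQ', offset=19
After 10 (seek(+2, CUR)): offset=19

Answer: MJ0DH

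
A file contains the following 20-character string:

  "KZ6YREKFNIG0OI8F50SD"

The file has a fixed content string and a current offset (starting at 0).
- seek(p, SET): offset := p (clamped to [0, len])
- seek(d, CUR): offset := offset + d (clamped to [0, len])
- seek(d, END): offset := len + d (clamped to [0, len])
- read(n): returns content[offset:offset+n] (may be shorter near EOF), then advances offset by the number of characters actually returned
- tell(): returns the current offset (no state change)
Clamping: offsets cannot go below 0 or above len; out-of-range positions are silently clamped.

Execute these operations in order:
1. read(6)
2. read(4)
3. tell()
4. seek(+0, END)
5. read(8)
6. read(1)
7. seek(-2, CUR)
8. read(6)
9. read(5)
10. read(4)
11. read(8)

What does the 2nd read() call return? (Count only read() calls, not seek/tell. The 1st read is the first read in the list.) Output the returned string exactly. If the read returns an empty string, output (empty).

Answer: KFNI

Derivation:
After 1 (read(6)): returned 'KZ6YRE', offset=6
After 2 (read(4)): returned 'KFNI', offset=10
After 3 (tell()): offset=10
After 4 (seek(+0, END)): offset=20
After 5 (read(8)): returned '', offset=20
After 6 (read(1)): returned '', offset=20
After 7 (seek(-2, CUR)): offset=18
After 8 (read(6)): returned 'SD', offset=20
After 9 (read(5)): returned '', offset=20
After 10 (read(4)): returned '', offset=20
After 11 (read(8)): returned '', offset=20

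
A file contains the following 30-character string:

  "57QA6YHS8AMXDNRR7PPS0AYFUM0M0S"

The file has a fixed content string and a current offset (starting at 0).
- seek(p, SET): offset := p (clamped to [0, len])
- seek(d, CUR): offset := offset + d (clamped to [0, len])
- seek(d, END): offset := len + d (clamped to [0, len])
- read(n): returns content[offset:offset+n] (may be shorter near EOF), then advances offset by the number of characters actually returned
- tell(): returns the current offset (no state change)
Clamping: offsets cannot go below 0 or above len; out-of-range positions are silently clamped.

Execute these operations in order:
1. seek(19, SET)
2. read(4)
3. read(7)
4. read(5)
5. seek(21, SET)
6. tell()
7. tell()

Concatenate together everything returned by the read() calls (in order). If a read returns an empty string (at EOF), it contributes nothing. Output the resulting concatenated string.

After 1 (seek(19, SET)): offset=19
After 2 (read(4)): returned 'S0AY', offset=23
After 3 (read(7)): returned 'FUM0M0S', offset=30
After 4 (read(5)): returned '', offset=30
After 5 (seek(21, SET)): offset=21
After 6 (tell()): offset=21
After 7 (tell()): offset=21

Answer: S0AYFUM0M0S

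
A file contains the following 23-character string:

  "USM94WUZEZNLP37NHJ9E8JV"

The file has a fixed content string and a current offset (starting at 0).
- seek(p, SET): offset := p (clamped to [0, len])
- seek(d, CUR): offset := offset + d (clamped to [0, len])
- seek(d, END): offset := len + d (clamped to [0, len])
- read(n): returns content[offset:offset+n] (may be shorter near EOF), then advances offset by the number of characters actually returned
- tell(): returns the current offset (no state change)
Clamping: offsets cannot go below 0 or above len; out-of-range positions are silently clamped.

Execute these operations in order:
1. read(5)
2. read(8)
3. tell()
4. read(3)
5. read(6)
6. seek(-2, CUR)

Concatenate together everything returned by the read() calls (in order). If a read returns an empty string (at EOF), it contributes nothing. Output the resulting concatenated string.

Answer: USM94WUZEZNLP37NHJ9E8J

Derivation:
After 1 (read(5)): returned 'USM94', offset=5
After 2 (read(8)): returned 'WUZEZNLP', offset=13
After 3 (tell()): offset=13
After 4 (read(3)): returned '37N', offset=16
After 5 (read(6)): returned 'HJ9E8J', offset=22
After 6 (seek(-2, CUR)): offset=20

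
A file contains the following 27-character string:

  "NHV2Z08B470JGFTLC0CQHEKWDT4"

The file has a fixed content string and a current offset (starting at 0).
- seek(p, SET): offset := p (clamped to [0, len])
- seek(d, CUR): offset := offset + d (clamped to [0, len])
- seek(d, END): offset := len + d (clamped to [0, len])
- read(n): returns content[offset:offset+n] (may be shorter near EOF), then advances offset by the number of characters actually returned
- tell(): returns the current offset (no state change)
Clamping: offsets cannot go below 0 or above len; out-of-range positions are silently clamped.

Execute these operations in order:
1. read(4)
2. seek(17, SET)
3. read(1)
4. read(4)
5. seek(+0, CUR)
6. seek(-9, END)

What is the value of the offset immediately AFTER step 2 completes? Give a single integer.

Answer: 17

Derivation:
After 1 (read(4)): returned 'NHV2', offset=4
After 2 (seek(17, SET)): offset=17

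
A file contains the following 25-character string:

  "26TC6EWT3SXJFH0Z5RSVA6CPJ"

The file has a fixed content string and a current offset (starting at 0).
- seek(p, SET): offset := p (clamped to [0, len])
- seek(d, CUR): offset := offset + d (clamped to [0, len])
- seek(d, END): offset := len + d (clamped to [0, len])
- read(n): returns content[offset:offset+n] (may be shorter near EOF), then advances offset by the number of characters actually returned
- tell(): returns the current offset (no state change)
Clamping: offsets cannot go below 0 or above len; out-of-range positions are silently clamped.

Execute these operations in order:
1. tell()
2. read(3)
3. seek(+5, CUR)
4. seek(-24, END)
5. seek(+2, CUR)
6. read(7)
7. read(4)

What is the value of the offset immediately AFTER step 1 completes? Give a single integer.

Answer: 0

Derivation:
After 1 (tell()): offset=0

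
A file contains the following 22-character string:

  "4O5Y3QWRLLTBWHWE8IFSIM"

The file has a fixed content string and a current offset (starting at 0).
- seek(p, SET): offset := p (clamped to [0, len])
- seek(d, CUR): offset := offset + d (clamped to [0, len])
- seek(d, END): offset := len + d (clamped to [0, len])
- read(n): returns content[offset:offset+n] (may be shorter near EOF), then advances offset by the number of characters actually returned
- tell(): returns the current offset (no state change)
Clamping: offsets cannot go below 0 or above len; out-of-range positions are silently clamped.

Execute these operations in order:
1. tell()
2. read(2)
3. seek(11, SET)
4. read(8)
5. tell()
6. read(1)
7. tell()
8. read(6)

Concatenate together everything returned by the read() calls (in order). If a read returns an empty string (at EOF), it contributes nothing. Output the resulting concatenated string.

Answer: 4OBWHWE8IFSIM

Derivation:
After 1 (tell()): offset=0
After 2 (read(2)): returned '4O', offset=2
After 3 (seek(11, SET)): offset=11
After 4 (read(8)): returned 'BWHWE8IF', offset=19
After 5 (tell()): offset=19
After 6 (read(1)): returned 'S', offset=20
After 7 (tell()): offset=20
After 8 (read(6)): returned 'IM', offset=22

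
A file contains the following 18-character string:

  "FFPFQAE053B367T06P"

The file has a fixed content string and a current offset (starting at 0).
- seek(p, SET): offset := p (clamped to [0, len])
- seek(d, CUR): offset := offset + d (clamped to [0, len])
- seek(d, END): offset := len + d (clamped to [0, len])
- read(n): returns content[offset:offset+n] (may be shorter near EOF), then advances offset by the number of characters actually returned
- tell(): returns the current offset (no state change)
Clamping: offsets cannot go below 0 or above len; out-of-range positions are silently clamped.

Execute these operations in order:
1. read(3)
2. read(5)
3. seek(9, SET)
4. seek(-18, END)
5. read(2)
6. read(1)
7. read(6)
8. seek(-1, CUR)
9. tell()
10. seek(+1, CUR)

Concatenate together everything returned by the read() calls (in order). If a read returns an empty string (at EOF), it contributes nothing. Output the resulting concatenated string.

Answer: FFPFQAE0FFPFQAE05

Derivation:
After 1 (read(3)): returned 'FFP', offset=3
After 2 (read(5)): returned 'FQAE0', offset=8
After 3 (seek(9, SET)): offset=9
After 4 (seek(-18, END)): offset=0
After 5 (read(2)): returned 'FF', offset=2
After 6 (read(1)): returned 'P', offset=3
After 7 (read(6)): returned 'FQAE05', offset=9
After 8 (seek(-1, CUR)): offset=8
After 9 (tell()): offset=8
After 10 (seek(+1, CUR)): offset=9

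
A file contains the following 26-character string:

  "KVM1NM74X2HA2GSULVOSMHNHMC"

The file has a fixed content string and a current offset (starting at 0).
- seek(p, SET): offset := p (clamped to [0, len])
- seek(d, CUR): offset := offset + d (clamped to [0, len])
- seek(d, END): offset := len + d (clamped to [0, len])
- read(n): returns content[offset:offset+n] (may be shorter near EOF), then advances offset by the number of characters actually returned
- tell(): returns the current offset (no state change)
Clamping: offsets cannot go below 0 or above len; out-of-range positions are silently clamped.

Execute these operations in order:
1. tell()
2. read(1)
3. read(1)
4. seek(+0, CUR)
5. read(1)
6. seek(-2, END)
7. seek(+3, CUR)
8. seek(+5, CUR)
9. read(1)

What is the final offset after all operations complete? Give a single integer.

Answer: 26

Derivation:
After 1 (tell()): offset=0
After 2 (read(1)): returned 'K', offset=1
After 3 (read(1)): returned 'V', offset=2
After 4 (seek(+0, CUR)): offset=2
After 5 (read(1)): returned 'M', offset=3
After 6 (seek(-2, END)): offset=24
After 7 (seek(+3, CUR)): offset=26
After 8 (seek(+5, CUR)): offset=26
After 9 (read(1)): returned '', offset=26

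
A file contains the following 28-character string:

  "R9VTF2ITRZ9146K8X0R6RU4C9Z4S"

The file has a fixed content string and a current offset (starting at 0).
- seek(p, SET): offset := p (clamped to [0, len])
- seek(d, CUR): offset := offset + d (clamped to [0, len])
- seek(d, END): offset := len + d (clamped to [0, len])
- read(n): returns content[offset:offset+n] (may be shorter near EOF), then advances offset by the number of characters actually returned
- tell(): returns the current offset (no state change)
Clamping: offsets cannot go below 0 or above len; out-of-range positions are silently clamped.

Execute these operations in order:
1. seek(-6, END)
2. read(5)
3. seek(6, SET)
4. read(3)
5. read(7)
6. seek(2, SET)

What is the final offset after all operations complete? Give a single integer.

Answer: 2

Derivation:
After 1 (seek(-6, END)): offset=22
After 2 (read(5)): returned '4C9Z4', offset=27
After 3 (seek(6, SET)): offset=6
After 4 (read(3)): returned 'ITR', offset=9
After 5 (read(7)): returned 'Z9146K8', offset=16
After 6 (seek(2, SET)): offset=2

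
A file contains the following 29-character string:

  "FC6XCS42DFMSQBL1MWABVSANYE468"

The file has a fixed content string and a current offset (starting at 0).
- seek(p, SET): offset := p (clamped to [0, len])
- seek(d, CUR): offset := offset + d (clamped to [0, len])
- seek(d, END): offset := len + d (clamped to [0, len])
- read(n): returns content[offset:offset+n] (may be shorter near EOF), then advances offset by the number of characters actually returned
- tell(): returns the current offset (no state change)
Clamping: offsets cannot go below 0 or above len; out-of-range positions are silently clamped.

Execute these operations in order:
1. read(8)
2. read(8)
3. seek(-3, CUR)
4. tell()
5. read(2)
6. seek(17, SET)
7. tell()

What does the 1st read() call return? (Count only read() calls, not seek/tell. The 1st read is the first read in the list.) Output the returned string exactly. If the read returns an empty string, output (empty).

After 1 (read(8)): returned 'FC6XCS42', offset=8
After 2 (read(8)): returned 'DFMSQBL1', offset=16
After 3 (seek(-3, CUR)): offset=13
After 4 (tell()): offset=13
After 5 (read(2)): returned 'BL', offset=15
After 6 (seek(17, SET)): offset=17
After 7 (tell()): offset=17

Answer: FC6XCS42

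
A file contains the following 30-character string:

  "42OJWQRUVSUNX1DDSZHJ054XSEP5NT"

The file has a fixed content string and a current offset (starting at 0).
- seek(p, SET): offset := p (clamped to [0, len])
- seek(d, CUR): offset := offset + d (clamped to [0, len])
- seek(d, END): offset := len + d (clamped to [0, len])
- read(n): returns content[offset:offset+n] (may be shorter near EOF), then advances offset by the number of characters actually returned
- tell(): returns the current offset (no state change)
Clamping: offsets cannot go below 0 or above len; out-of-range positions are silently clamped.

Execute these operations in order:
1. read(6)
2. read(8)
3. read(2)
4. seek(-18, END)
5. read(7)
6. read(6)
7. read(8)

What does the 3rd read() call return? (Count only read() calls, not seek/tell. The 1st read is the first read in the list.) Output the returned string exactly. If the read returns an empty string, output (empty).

Answer: DD

Derivation:
After 1 (read(6)): returned '42OJWQ', offset=6
After 2 (read(8)): returned 'RUVSUNX1', offset=14
After 3 (read(2)): returned 'DD', offset=16
After 4 (seek(-18, END)): offset=12
After 5 (read(7)): returned 'X1DDSZH', offset=19
After 6 (read(6)): returned 'J054XS', offset=25
After 7 (read(8)): returned 'EP5NT', offset=30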